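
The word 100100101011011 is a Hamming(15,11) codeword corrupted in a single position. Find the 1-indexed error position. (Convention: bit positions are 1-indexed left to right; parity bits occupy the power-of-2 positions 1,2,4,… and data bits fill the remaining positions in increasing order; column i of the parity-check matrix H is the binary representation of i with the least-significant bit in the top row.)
Syndrome s = H · r^T (mod 2), r = 100100101011011:
  s[0] = (101010101010101)·(100100101011011) mod 2 = 1+0+0+0+0+0+1+0+1+0+1+0+0+0+1 mod 2 = 1
  s[1] = (011001100110011)·(100100101011011) mod 2 = 0+0+0+0+0+0+1+0+0+0+1+0+0+1+1 mod 2 = 0
  s[2] = (000111100001111)·(100100101011011) mod 2 = 0+0+0+1+0+0+1+0+0+0+0+1+0+1+1 mod 2 = 1
  s[3] = (000000011111111)·(100100101011011) mod 2 = 0+0+0+0+0+0+0+0+1+0+1+1+0+1+1 mod 2 = 1
Syndrome = 1011
Column i of H is the binary representation of i, so the syndrome is the binary index of the flipped bit.
Read s = 1011 with s[0] as LSB: 1·2^0 + 0·2^1 + 1·2^2 + 1·2^3 = 13.
Error is at bit position 13.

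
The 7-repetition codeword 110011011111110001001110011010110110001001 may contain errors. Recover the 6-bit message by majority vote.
Split into 7-bit blocks and majority-vote each:
  block 1 = 1100110: 4 ones, 3 zeros → 1
  block 2 = 1111111: 7 ones, 0 zeros → 1
  block 3 = 0001001: 2 ones, 5 zeros → 0
  block 4 = 1100110: 4 ones, 3 zeros → 1
  block 5 = 1011011: 5 ones, 2 zeros → 1
  block 6 = 0001001: 2 ones, 5 zeros → 0
Decoded = 110110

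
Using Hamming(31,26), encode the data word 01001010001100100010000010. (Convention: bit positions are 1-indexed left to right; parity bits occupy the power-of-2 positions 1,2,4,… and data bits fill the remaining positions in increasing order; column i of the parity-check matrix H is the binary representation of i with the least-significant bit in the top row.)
Codeword c = d · G (mod 2), d = 01001010001100100010000010:
  c[0] = d·G[:,0] = (01001010001100100010000010)·(11011010101101010101010101) mod 2 = 0+1+0+0+1+0+1+0+0+0+1+1+0+0+0+0+0+0+0+0+0+0+0+0+0+0 mod 2 = 1
  c[1] = d·G[:,1] = (01001010001100100010000010)·(10110110011011001100110011) mod 2 = 0+0+0+0+0+0+1+0+0+0+1+0+0+0+0+0+0+0+0+0+0+0+0+0+1+0 mod 2 = 1
  c[2] = d·G[:,2] = (01001010001100100010000010)·(10000000000000000000000000) mod 2 = 0+0+0+0+0+0+0+0+0+0+0+0+0+0+0+0+0+0+0+0+0+0+0+0+0+0 mod 2 = 0
  c[3] = d·G[:,3] = (01001010001100100010000010)·(01110001111000111100001111) mod 2 = 0+1+0+0+0+0+0+0+0+0+1+0+0+0+1+0+0+0+0+0+0+0+0+0+1+0 mod 2 = 0
  c[4] = d·G[:,4] = (01001010001100100010000010)·(01000000000000000000000000) mod 2 = 0+1+0+0+0+0+0+0+0+0+0+0+0+0+0+0+0+0+0+0+0+0+0+0+0+0 mod 2 = 1
  c[5] = d·G[:,5] = (01001010001100100010000010)·(00100000000000000000000000) mod 2 = 0+0+0+0+0+0+0+0+0+0+0+0+0+0+0+0+0+0+0+0+0+0+0+0+0+0 mod 2 = 0
  c[6] = d·G[:,6] = (01001010001100100010000010)·(00010000000000000000000000) mod 2 = 0+0+0+0+0+0+0+0+0+0+0+0+0+0+0+0+0+0+0+0+0+0+0+0+0+0 mod 2 = 0
  c[7] = d·G[:,7] = (01001010001100100010000010)·(00001111111000000011111111) mod 2 = 0+0+0+0+1+0+1+0+0+0+1+0+0+0+0+0+0+0+1+0+0+0+0+0+1+0 mod 2 = 1
  c[8] = d·G[:,8] = (01001010001100100010000010)·(00001000000000000000000000) mod 2 = 0+0+0+0+1+0+0+0+0+0+0+0+0+0+0+0+0+0+0+0+0+0+0+0+0+0 mod 2 = 1
  c[9] = d·G[:,9] = (01001010001100100010000010)·(00000100000000000000000000) mod 2 = 0+0+0+0+0+0+0+0+0+0+0+0+0+0+0+0+0+0+0+0+0+0+0+0+0+0 mod 2 = 0
  c[10] = d·G[:,10] = (01001010001100100010000010)·(00000010000000000000000000) mod 2 = 0+0+0+0+0+0+1+0+0+0+0+0+0+0+0+0+0+0+0+0+0+0+0+0+0+0 mod 2 = 1
  c[11] = d·G[:,11] = (01001010001100100010000010)·(00000001000000000000000000) mod 2 = 0+0+0+0+0+0+0+0+0+0+0+0+0+0+0+0+0+0+0+0+0+0+0+0+0+0 mod 2 = 0
  c[12] = d·G[:,12] = (01001010001100100010000010)·(00000000100000000000000000) mod 2 = 0+0+0+0+0+0+0+0+0+0+0+0+0+0+0+0+0+0+0+0+0+0+0+0+0+0 mod 2 = 0
  c[13] = d·G[:,13] = (01001010001100100010000010)·(00000000010000000000000000) mod 2 = 0+0+0+0+0+0+0+0+0+0+0+0+0+0+0+0+0+0+0+0+0+0+0+0+0+0 mod 2 = 0
  c[14] = d·G[:,14] = (01001010001100100010000010)·(00000000001000000000000000) mod 2 = 0+0+0+0+0+0+0+0+0+0+1+0+0+0+0+0+0+0+0+0+0+0+0+0+0+0 mod 2 = 1
  c[15] = d·G[:,15] = (01001010001100100010000010)·(00000000000111111111111111) mod 2 = 0+0+0+0+0+0+0+0+0+0+0+1+0+0+1+0+0+0+1+0+0+0+0+0+1+0 mod 2 = 0
  c[16] = d·G[:,16] = (01001010001100100010000010)·(00000000000100000000000000) mod 2 = 0+0+0+0+0+0+0+0+0+0+0+1+0+0+0+0+0+0+0+0+0+0+0+0+0+0 mod 2 = 1
  c[17] = d·G[:,17] = (01001010001100100010000010)·(00000000000010000000000000) mod 2 = 0+0+0+0+0+0+0+0+0+0+0+0+0+0+0+0+0+0+0+0+0+0+0+0+0+0 mod 2 = 0
  c[18] = d·G[:,18] = (01001010001100100010000010)·(00000000000001000000000000) mod 2 = 0+0+0+0+0+0+0+0+0+0+0+0+0+0+0+0+0+0+0+0+0+0+0+0+0+0 mod 2 = 0
  c[19] = d·G[:,19] = (01001010001100100010000010)·(00000000000000100000000000) mod 2 = 0+0+0+0+0+0+0+0+0+0+0+0+0+0+1+0+0+0+0+0+0+0+0+0+0+0 mod 2 = 1
  c[20] = d·G[:,20] = (01001010001100100010000010)·(00000000000000010000000000) mod 2 = 0+0+0+0+0+0+0+0+0+0+0+0+0+0+0+0+0+0+0+0+0+0+0+0+0+0 mod 2 = 0
  c[21] = d·G[:,21] = (01001010001100100010000010)·(00000000000000001000000000) mod 2 = 0+0+0+0+0+0+0+0+0+0+0+0+0+0+0+0+0+0+0+0+0+0+0+0+0+0 mod 2 = 0
  c[22] = d·G[:,22] = (01001010001100100010000010)·(00000000000000000100000000) mod 2 = 0+0+0+0+0+0+0+0+0+0+0+0+0+0+0+0+0+0+0+0+0+0+0+0+0+0 mod 2 = 0
  c[23] = d·G[:,23] = (01001010001100100010000010)·(00000000000000000010000000) mod 2 = 0+0+0+0+0+0+0+0+0+0+0+0+0+0+0+0+0+0+1+0+0+0+0+0+0+0 mod 2 = 1
  c[24] = d·G[:,24] = (01001010001100100010000010)·(00000000000000000001000000) mod 2 = 0+0+0+0+0+0+0+0+0+0+0+0+0+0+0+0+0+0+0+0+0+0+0+0+0+0 mod 2 = 0
  c[25] = d·G[:,25] = (01001010001100100010000010)·(00000000000000000000100000) mod 2 = 0+0+0+0+0+0+0+0+0+0+0+0+0+0+0+0+0+0+0+0+0+0+0+0+0+0 mod 2 = 0
  c[26] = d·G[:,26] = (01001010001100100010000010)·(00000000000000000000010000) mod 2 = 0+0+0+0+0+0+0+0+0+0+0+0+0+0+0+0+0+0+0+0+0+0+0+0+0+0 mod 2 = 0
  c[27] = d·G[:,27] = (01001010001100100010000010)·(00000000000000000000001000) mod 2 = 0+0+0+0+0+0+0+0+0+0+0+0+0+0+0+0+0+0+0+0+0+0+0+0+0+0 mod 2 = 0
  c[28] = d·G[:,28] = (01001010001100100010000010)·(00000000000000000000000100) mod 2 = 0+0+0+0+0+0+0+0+0+0+0+0+0+0+0+0+0+0+0+0+0+0+0+0+0+0 mod 2 = 0
  c[29] = d·G[:,29] = (01001010001100100010000010)·(00000000000000000000000010) mod 2 = 0+0+0+0+0+0+0+0+0+0+0+0+0+0+0+0+0+0+0+0+0+0+0+0+1+0 mod 2 = 1
  c[30] = d·G[:,30] = (01001010001100100010000010)·(00000000000000000000000001) mod 2 = 0+0+0+0+0+0+0+0+0+0+0+0+0+0+0+0+0+0+0+0+0+0+0+0+0+0 mod 2 = 0
Codeword = 1100100110100010100100010000010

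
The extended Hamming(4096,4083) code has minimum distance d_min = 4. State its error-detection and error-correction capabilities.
Detection only: up to d_min − 1 = 3 errors.
Correction: up to ⌊(d_min − 1)/2⌋ = ⌊3/2⌋ = 1 errors.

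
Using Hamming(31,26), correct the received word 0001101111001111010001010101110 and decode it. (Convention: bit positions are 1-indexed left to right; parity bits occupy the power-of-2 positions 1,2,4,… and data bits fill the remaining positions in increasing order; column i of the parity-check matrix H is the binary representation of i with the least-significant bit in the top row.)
Syndrome s = H · r^T (mod 2), r = 0001101111001111010001010101110:
  s[0] = (1010101010101010101010101010101)·(0001101111001111010001010101110) mod 2 = 0+0+0+0+1+0+1+0+1+0+0+0+1+0+1+0+0+0+0+0+0+0+0+0+0+0+0+0+1+0+0 mod 2 = 0
  s[1] = (0110011001100110011001100110011)·(0001101111001111010001010101110) mod 2 = 0+0+0+0+0+0+1+0+0+1+0+0+0+1+1+0+0+1+0+0+0+1+0+0+0+1+0+0+0+1+0 mod 2 = 0
  s[2] = (0001111000011110000111100001111)·(0001101111001111010001010101110) mod 2 = 0+0+0+1+1+0+1+0+0+0+0+0+1+1+1+0+0+0+0+0+0+1+0+0+0+0+0+1+1+1+0 mod 2 = 0
  s[3] = (0000000111111110000000011111111)·(0001101111001111010001010101110) mod 2 = 0+0+0+0+0+0+0+1+1+1+0+0+1+1+1+0+0+0+0+0+0+0+0+1+0+1+0+1+1+1+0 mod 2 = 1
  s[4] = (0000000000000001111111111111111)·(0001101111001111010001010101110) mod 2 = 0+0+0+0+0+0+0+0+0+0+0+0+0+0+0+1+0+1+0+0+0+1+0+1+0+1+0+1+1+1+0 mod 2 = 0
Syndrome = 00010
Column 8 of H equals this syndrome → error at bit 8 (1-indexed).
Flip bit 8: 0001101111001111010001010101110 → 0001101011001111010001010101110
Extract data bits at positions {3,5,6,7,9,10,11,12,13,14,15,17,18,19,20,21,22,23,24,25,26,27,28,29,30,31}: 01011100111010001010101110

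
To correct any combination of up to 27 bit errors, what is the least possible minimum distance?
Correcting t errors requires d_min ≥ 2t + 1 = 2·27 + 1 = 55.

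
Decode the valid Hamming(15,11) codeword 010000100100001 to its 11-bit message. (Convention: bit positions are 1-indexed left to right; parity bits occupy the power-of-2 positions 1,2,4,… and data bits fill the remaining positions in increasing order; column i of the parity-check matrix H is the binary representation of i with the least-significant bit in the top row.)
Parity bits occupy power-of-2 positions; data bits are at positions {3,5,6,7,9,10,11,12,13,14,15} (1-indexed).
Extract: c[3]=0 c[5]=0 c[6]=0 c[7]=1 c[9]=0 c[10]=1 c[11]=0 c[12]=0 c[13]=0 c[14]=0 c[15]=1
Data = 00010100001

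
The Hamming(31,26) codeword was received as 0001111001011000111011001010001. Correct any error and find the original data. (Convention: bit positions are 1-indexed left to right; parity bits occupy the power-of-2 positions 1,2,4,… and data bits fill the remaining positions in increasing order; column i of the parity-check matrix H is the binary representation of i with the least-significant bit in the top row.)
Syndrome s = H · r^T (mod 2), r = 0001111001011000111011001010001:
  s[0] = (1010101010101010101010101010101)·(0001111001011000111011001010001) mod 2 = 0+0+0+0+1+0+1+0+0+0+0+0+1+0+0+0+1+0+1+0+1+0+0+0+1+0+1+0+0+0+1 mod 2 = 1
  s[1] = (0110011001100110011001100110011)·(0001111001011000111011001010001) mod 2 = 0+0+0+0+0+1+1+0+0+1+0+0+0+0+0+0+0+1+1+0+0+1+0+0+0+0+1+0+0+0+1 mod 2 = 0
  s[2] = (0001111000011110000111100001111)·(0001111001011000111011001010001) mod 2 = 0+0+0+1+1+1+1+0+0+0+0+1+1+0+0+0+0+0+0+0+1+1+0+0+0+0+0+0+0+0+1 mod 2 = 1
  s[3] = (0000000111111110000000011111111)·(0001111001011000111011001010001) mod 2 = 0+0+0+0+0+0+0+0+0+1+0+1+1+0+0+0+0+0+0+0+0+0+0+0+1+0+1+0+0+0+1 mod 2 = 0
  s[4] = (0000000000000001111111111111111)·(0001111001011000111011001010001) mod 2 = 0+0+0+0+0+0+0+0+0+0+0+0+0+0+0+0+1+1+1+0+1+1+0+0+1+0+1+0+0+0+1 mod 2 = 0
Syndrome = 10100
Column 5 of H equals this syndrome → error at bit 5 (1-indexed).
Flip bit 5: 0001111001011000111011001010001 → 0001011001011000111011001010001
Extract data bits at positions {3,5,6,7,9,10,11,12,13,14,15,17,18,19,20,21,22,23,24,25,26,27,28,29,30,31}: 00110101100111011001010001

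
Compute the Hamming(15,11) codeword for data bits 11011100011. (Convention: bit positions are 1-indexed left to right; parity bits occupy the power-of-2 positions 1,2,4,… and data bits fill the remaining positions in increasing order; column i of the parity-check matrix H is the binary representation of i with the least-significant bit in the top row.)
Codeword c = d · G (mod 2), d = 11011100011:
  c[0] = d·G[:,0] = (11011100011)·(11011010101) mod 2 = 1+1+0+1+1+0+0+0+0+0+1 mod 2 = 1
  c[1] = d·G[:,1] = (11011100011)·(10110110011) mod 2 = 1+0+0+1+0+1+0+0+0+1+1 mod 2 = 1
  c[2] = d·G[:,2] = (11011100011)·(10000000000) mod 2 = 1+0+0+0+0+0+0+0+0+0+0 mod 2 = 1
  c[3] = d·G[:,3] = (11011100011)·(01110001111) mod 2 = 0+1+0+1+0+0+0+0+0+1+1 mod 2 = 0
  c[4] = d·G[:,4] = (11011100011)·(01000000000) mod 2 = 0+1+0+0+0+0+0+0+0+0+0 mod 2 = 1
  c[5] = d·G[:,5] = (11011100011)·(00100000000) mod 2 = 0+0+0+0+0+0+0+0+0+0+0 mod 2 = 0
  c[6] = d·G[:,6] = (11011100011)·(00010000000) mod 2 = 0+0+0+1+0+0+0+0+0+0+0 mod 2 = 1
  c[7] = d·G[:,7] = (11011100011)·(00001111111) mod 2 = 0+0+0+0+1+1+0+0+0+1+1 mod 2 = 0
  c[8] = d·G[:,8] = (11011100011)·(00001000000) mod 2 = 0+0+0+0+1+0+0+0+0+0+0 mod 2 = 1
  c[9] = d·G[:,9] = (11011100011)·(00000100000) mod 2 = 0+0+0+0+0+1+0+0+0+0+0 mod 2 = 1
  c[10] = d·G[:,10] = (11011100011)·(00000010000) mod 2 = 0+0+0+0+0+0+0+0+0+0+0 mod 2 = 0
  c[11] = d·G[:,11] = (11011100011)·(00000001000) mod 2 = 0+0+0+0+0+0+0+0+0+0+0 mod 2 = 0
  c[12] = d·G[:,12] = (11011100011)·(00000000100) mod 2 = 0+0+0+0+0+0+0+0+0+0+0 mod 2 = 0
  c[13] = d·G[:,13] = (11011100011)·(00000000010) mod 2 = 0+0+0+0+0+0+0+0+0+1+0 mod 2 = 1
  c[14] = d·G[:,14] = (11011100011)·(00000000001) mod 2 = 0+0+0+0+0+0+0+0+0+0+1 mod 2 = 1
Codeword = 111010101100011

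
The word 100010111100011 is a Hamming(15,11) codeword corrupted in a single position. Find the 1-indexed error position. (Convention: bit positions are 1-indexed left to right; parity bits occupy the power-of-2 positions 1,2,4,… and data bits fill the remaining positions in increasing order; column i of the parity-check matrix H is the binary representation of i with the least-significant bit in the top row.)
Syndrome s = H · r^T (mod 2), r = 100010111100011:
  s[0] = (101010101010101)·(100010111100011) mod 2 = 1+0+0+0+1+0+1+0+1+0+0+0+0+0+1 mod 2 = 1
  s[1] = (011001100110011)·(100010111100011) mod 2 = 0+0+0+0+0+0+1+0+0+1+0+0+0+1+1 mod 2 = 0
  s[2] = (000111100001111)·(100010111100011) mod 2 = 0+0+0+0+1+0+1+0+0+0+0+0+0+1+1 mod 2 = 0
  s[3] = (000000011111111)·(100010111100011) mod 2 = 0+0+0+0+0+0+0+1+1+1+0+0+0+1+1 mod 2 = 1
Syndrome = 1001
Column i of H is the binary representation of i, so the syndrome is the binary index of the flipped bit.
Read s = 1001 with s[0] as LSB: 1·2^0 + 0·2^1 + 0·2^2 + 1·2^3 = 9.
Error is at bit position 9.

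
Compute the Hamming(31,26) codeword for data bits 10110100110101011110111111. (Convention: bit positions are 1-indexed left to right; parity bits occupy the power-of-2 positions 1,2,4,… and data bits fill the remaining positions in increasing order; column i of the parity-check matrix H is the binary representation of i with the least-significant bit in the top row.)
Codeword c = d · G (mod 2), d = 10110100110101011110111111:
  c[0] = d·G[:,0] = (10110100110101011110111111)·(11011010101101010101010101) mod 2 = 1+0+0+1+0+0+0+0+1+0+0+1+0+1+0+1+0+1+0+0+0+1+0+1+0+1 mod 2 = 0
  c[1] = d·G[:,1] = (10110100110101011110111111)·(10110110011011001100110011) mod 2 = 1+0+1+1+0+1+0+0+0+1+0+0+0+1+0+0+1+1+0+0+1+1+0+0+1+1 mod 2 = 0
  c[2] = d·G[:,2] = (10110100110101011110111111)·(10000000000000000000000000) mod 2 = 1+0+0+0+0+0+0+0+0+0+0+0+0+0+0+0+0+0+0+0+0+0+0+0+0+0 mod 2 = 1
  c[3] = d·G[:,3] = (10110100110101011110111111)·(01110001111000111100001111) mod 2 = 0+0+1+1+0+0+0+0+1+1+0+0+0+0+0+1+1+1+0+0+0+0+1+1+1+1 mod 2 = 1
  c[4] = d·G[:,4] = (10110100110101011110111111)·(01000000000000000000000000) mod 2 = 0+0+0+0+0+0+0+0+0+0+0+0+0+0+0+0+0+0+0+0+0+0+0+0+0+0 mod 2 = 0
  c[5] = d·G[:,5] = (10110100110101011110111111)·(00100000000000000000000000) mod 2 = 0+0+1+0+0+0+0+0+0+0+0+0+0+0+0+0+0+0+0+0+0+0+0+0+0+0 mod 2 = 1
  c[6] = d·G[:,6] = (10110100110101011110111111)·(00010000000000000000000000) mod 2 = 0+0+0+1+0+0+0+0+0+0+0+0+0+0+0+0+0+0+0+0+0+0+0+0+0+0 mod 2 = 1
  c[7] = d·G[:,7] = (10110100110101011110111111)·(00001111111000000011111111) mod 2 = 0+0+0+0+0+1+0+0+1+1+0+0+0+0+0+0+0+0+1+0+1+1+1+1+1+1 mod 2 = 0
  c[8] = d·G[:,8] = (10110100110101011110111111)·(00001000000000000000000000) mod 2 = 0+0+0+0+0+0+0+0+0+0+0+0+0+0+0+0+0+0+0+0+0+0+0+0+0+0 mod 2 = 0
  c[9] = d·G[:,9] = (10110100110101011110111111)·(00000100000000000000000000) mod 2 = 0+0+0+0+0+1+0+0+0+0+0+0+0+0+0+0+0+0+0+0+0+0+0+0+0+0 mod 2 = 1
  c[10] = d·G[:,10] = (10110100110101011110111111)·(00000010000000000000000000) mod 2 = 0+0+0+0+0+0+0+0+0+0+0+0+0+0+0+0+0+0+0+0+0+0+0+0+0+0 mod 2 = 0
  c[11] = d·G[:,11] = (10110100110101011110111111)·(00000001000000000000000000) mod 2 = 0+0+0+0+0+0+0+0+0+0+0+0+0+0+0+0+0+0+0+0+0+0+0+0+0+0 mod 2 = 0
  c[12] = d·G[:,12] = (10110100110101011110111111)·(00000000100000000000000000) mod 2 = 0+0+0+0+0+0+0+0+1+0+0+0+0+0+0+0+0+0+0+0+0+0+0+0+0+0 mod 2 = 1
  c[13] = d·G[:,13] = (10110100110101011110111111)·(00000000010000000000000000) mod 2 = 0+0+0+0+0+0+0+0+0+1+0+0+0+0+0+0+0+0+0+0+0+0+0+0+0+0 mod 2 = 1
  c[14] = d·G[:,14] = (10110100110101011110111111)·(00000000001000000000000000) mod 2 = 0+0+0+0+0+0+0+0+0+0+0+0+0+0+0+0+0+0+0+0+0+0+0+0+0+0 mod 2 = 0
  c[15] = d·G[:,15] = (10110100110101011110111111)·(00000000000111111111111111) mod 2 = 0+0+0+0+0+0+0+0+0+0+0+1+0+1+0+1+1+1+1+0+1+1+1+1+1+1 mod 2 = 0
  c[16] = d·G[:,16] = (10110100110101011110111111)·(00000000000100000000000000) mod 2 = 0+0+0+0+0+0+0+0+0+0+0+1+0+0+0+0+0+0+0+0+0+0+0+0+0+0 mod 2 = 1
  c[17] = d·G[:,17] = (10110100110101011110111111)·(00000000000010000000000000) mod 2 = 0+0+0+0+0+0+0+0+0+0+0+0+0+0+0+0+0+0+0+0+0+0+0+0+0+0 mod 2 = 0
  c[18] = d·G[:,18] = (10110100110101011110111111)·(00000000000001000000000000) mod 2 = 0+0+0+0+0+0+0+0+0+0+0+0+0+1+0+0+0+0+0+0+0+0+0+0+0+0 mod 2 = 1
  c[19] = d·G[:,19] = (10110100110101011110111111)·(00000000000000100000000000) mod 2 = 0+0+0+0+0+0+0+0+0+0+0+0+0+0+0+0+0+0+0+0+0+0+0+0+0+0 mod 2 = 0
  c[20] = d·G[:,20] = (10110100110101011110111111)·(00000000000000010000000000) mod 2 = 0+0+0+0+0+0+0+0+0+0+0+0+0+0+0+1+0+0+0+0+0+0+0+0+0+0 mod 2 = 1
  c[21] = d·G[:,21] = (10110100110101011110111111)·(00000000000000001000000000) mod 2 = 0+0+0+0+0+0+0+0+0+0+0+0+0+0+0+0+1+0+0+0+0+0+0+0+0+0 mod 2 = 1
  c[22] = d·G[:,22] = (10110100110101011110111111)·(00000000000000000100000000) mod 2 = 0+0+0+0+0+0+0+0+0+0+0+0+0+0+0+0+0+1+0+0+0+0+0+0+0+0 mod 2 = 1
  c[23] = d·G[:,23] = (10110100110101011110111111)·(00000000000000000010000000) mod 2 = 0+0+0+0+0+0+0+0+0+0+0+0+0+0+0+0+0+0+1+0+0+0+0+0+0+0 mod 2 = 1
  c[24] = d·G[:,24] = (10110100110101011110111111)·(00000000000000000001000000) mod 2 = 0+0+0+0+0+0+0+0+0+0+0+0+0+0+0+0+0+0+0+0+0+0+0+0+0+0 mod 2 = 0
  c[25] = d·G[:,25] = (10110100110101011110111111)·(00000000000000000000100000) mod 2 = 0+0+0+0+0+0+0+0+0+0+0+0+0+0+0+0+0+0+0+0+1+0+0+0+0+0 mod 2 = 1
  c[26] = d·G[:,26] = (10110100110101011110111111)·(00000000000000000000010000) mod 2 = 0+0+0+0+0+0+0+0+0+0+0+0+0+0+0+0+0+0+0+0+0+1+0+0+0+0 mod 2 = 1
  c[27] = d·G[:,27] = (10110100110101011110111111)·(00000000000000000000001000) mod 2 = 0+0+0+0+0+0+0+0+0+0+0+0+0+0+0+0+0+0+0+0+0+0+1+0+0+0 mod 2 = 1
  c[28] = d·G[:,28] = (10110100110101011110111111)·(00000000000000000000000100) mod 2 = 0+0+0+0+0+0+0+0+0+0+0+0+0+0+0+0+0+0+0+0+0+0+0+1+0+0 mod 2 = 1
  c[29] = d·G[:,29] = (10110100110101011110111111)·(00000000000000000000000010) mod 2 = 0+0+0+0+0+0+0+0+0+0+0+0+0+0+0+0+0+0+0+0+0+0+0+0+1+0 mod 2 = 1
  c[30] = d·G[:,30] = (10110100110101011110111111)·(00000000000000000000000001) mod 2 = 0+0+0+0+0+0+0+0+0+0+0+0+0+0+0+0+0+0+0+0+0+0+0+0+0+1 mod 2 = 1
Codeword = 0011011001001100101011110111111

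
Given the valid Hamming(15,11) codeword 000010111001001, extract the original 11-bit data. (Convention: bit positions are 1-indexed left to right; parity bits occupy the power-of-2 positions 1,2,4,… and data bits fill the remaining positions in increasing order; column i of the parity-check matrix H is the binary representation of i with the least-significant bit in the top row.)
Parity bits occupy power-of-2 positions; data bits are at positions {3,5,6,7,9,10,11,12,13,14,15} (1-indexed).
Extract: c[3]=0 c[5]=1 c[6]=0 c[7]=1 c[9]=1 c[10]=0 c[11]=0 c[12]=1 c[13]=0 c[14]=0 c[15]=1
Data = 01011001001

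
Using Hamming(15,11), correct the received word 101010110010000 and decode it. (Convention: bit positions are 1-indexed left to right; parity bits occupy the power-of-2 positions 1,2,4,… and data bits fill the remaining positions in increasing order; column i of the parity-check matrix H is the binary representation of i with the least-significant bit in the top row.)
Syndrome s = H · r^T (mod 2), r = 101010110010000:
  s[0] = (101010101010101)·(101010110010000) mod 2 = 1+0+1+0+1+0+1+0+0+0+1+0+0+0+0 mod 2 = 1
  s[1] = (011001100110011)·(101010110010000) mod 2 = 0+0+1+0+0+0+1+0+0+0+1+0+0+0+0 mod 2 = 1
  s[2] = (000111100001111)·(101010110010000) mod 2 = 0+0+0+0+1+0+1+0+0+0+0+0+0+0+0 mod 2 = 0
  s[3] = (000000011111111)·(101010110010000) mod 2 = 0+0+0+0+0+0+0+1+0+0+1+0+0+0+0 mod 2 = 0
Syndrome = 1100
Column 3 of H equals this syndrome → error at bit 3 (1-indexed).
Flip bit 3: 101010110010000 → 100010110010000
Extract data bits at positions {3,5,6,7,9,10,11,12,13,14,15}: 01010010000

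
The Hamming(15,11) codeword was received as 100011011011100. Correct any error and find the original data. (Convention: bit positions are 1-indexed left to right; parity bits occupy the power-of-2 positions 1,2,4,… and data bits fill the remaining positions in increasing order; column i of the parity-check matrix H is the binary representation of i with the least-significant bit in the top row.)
Syndrome s = H · r^T (mod 2), r = 100011011011100:
  s[0] = (101010101010101)·(100011011011100) mod 2 = 1+0+0+0+1+0+0+0+1+0+1+0+1+0+0 mod 2 = 1
  s[1] = (011001100110011)·(100011011011100) mod 2 = 0+0+0+0+0+1+0+0+0+0+1+0+0+0+0 mod 2 = 0
  s[2] = (000111100001111)·(100011011011100) mod 2 = 0+0+0+0+1+1+0+0+0+0+0+1+1+0+0 mod 2 = 0
  s[3] = (000000011111111)·(100011011011100) mod 2 = 0+0+0+0+0+0+0+1+1+0+1+1+1+0+0 mod 2 = 1
Syndrome = 1001
Column 9 of H equals this syndrome → error at bit 9 (1-indexed).
Flip bit 9: 100011011011100 → 100011010011100
Extract data bits at positions {3,5,6,7,9,10,11,12,13,14,15}: 01100011100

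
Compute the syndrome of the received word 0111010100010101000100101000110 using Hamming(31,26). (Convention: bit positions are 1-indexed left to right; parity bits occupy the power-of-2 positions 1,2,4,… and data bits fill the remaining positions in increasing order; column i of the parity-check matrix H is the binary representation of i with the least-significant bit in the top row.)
Syndrome s = H · r^T (mod 2), r = 0111010100010101000100101000110:
  s[0] = (1010101010101010101010101010101)·(0111010100010101000100101000110) mod 2 = 0+0+1+0+0+0+0+0+0+0+0+0+0+0+0+0+0+0+0+0+0+0+1+0+1+0+0+0+1+0+0 mod 2 = 0
  s[1] = (0110011001100110011001100110011)·(0111010100010101000100101000110) mod 2 = 0+1+1+0+0+1+0+0+0+0+0+0+0+1+0+0+0+0+0+0+0+0+1+0+0+0+0+0+0+1+0 mod 2 = 0
  s[2] = (0001111000011110000111100001111)·(0111010100010101000100101000110) mod 2 = 0+0+0+1+0+1+0+0+0+0+0+1+0+1+0+0+0+0+0+1+0+0+1+0+0+0+0+0+1+1+0 mod 2 = 0
  s[3] = (0000000111111110000000011111111)·(0111010100010101000100101000110) mod 2 = 0+0+0+0+0+0+0+1+0+0+0+1+0+1+0+0+0+0+0+0+0+0+0+0+1+0+0+0+1+1+0 mod 2 = 0
  s[4] = (0000000000000001111111111111111)·(0111010100010101000100101000110) mod 2 = 0+0+0+0+0+0+0+0+0+0+0+0+0+0+0+1+0+0+0+1+0+0+1+0+1+0+0+0+1+1+0 mod 2 = 0
Syndrome = 00000
s = 0: no error detected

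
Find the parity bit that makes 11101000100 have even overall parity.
Sum of data bits: 1+1+1+0+1+0+0+0+1+0+0 = 5.
5 mod 2 = 1, so parity bit = 1.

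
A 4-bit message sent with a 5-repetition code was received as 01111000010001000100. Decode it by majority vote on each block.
Split into 5-bit blocks and majority-vote each:
  block 1 = 01111: 4 ones, 1 zeros → 1
  block 2 = 00001: 1 ones, 4 zeros → 0
  block 3 = 00010: 1 ones, 4 zeros → 0
  block 4 = 00100: 1 ones, 4 zeros → 0
Decoded = 1000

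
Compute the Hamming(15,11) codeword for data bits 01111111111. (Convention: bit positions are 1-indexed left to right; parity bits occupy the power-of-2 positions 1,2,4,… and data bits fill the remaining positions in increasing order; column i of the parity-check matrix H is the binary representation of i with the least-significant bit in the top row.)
Codeword c = d · G (mod 2), d = 01111111111:
  c[0] = d·G[:,0] = (01111111111)·(11011010101) mod 2 = 0+1+0+1+1+0+1+0+1+0+1 mod 2 = 0
  c[1] = d·G[:,1] = (01111111111)·(10110110011) mod 2 = 0+0+1+1+0+1+1+0+0+1+1 mod 2 = 0
  c[2] = d·G[:,2] = (01111111111)·(10000000000) mod 2 = 0+0+0+0+0+0+0+0+0+0+0 mod 2 = 0
  c[3] = d·G[:,3] = (01111111111)·(01110001111) mod 2 = 0+1+1+1+0+0+0+1+1+1+1 mod 2 = 1
  c[4] = d·G[:,4] = (01111111111)·(01000000000) mod 2 = 0+1+0+0+0+0+0+0+0+0+0 mod 2 = 1
  c[5] = d·G[:,5] = (01111111111)·(00100000000) mod 2 = 0+0+1+0+0+0+0+0+0+0+0 mod 2 = 1
  c[6] = d·G[:,6] = (01111111111)·(00010000000) mod 2 = 0+0+0+1+0+0+0+0+0+0+0 mod 2 = 1
  c[7] = d·G[:,7] = (01111111111)·(00001111111) mod 2 = 0+0+0+0+1+1+1+1+1+1+1 mod 2 = 1
  c[8] = d·G[:,8] = (01111111111)·(00001000000) mod 2 = 0+0+0+0+1+0+0+0+0+0+0 mod 2 = 1
  c[9] = d·G[:,9] = (01111111111)·(00000100000) mod 2 = 0+0+0+0+0+1+0+0+0+0+0 mod 2 = 1
  c[10] = d·G[:,10] = (01111111111)·(00000010000) mod 2 = 0+0+0+0+0+0+1+0+0+0+0 mod 2 = 1
  c[11] = d·G[:,11] = (01111111111)·(00000001000) mod 2 = 0+0+0+0+0+0+0+1+0+0+0 mod 2 = 1
  c[12] = d·G[:,12] = (01111111111)·(00000000100) mod 2 = 0+0+0+0+0+0+0+0+1+0+0 mod 2 = 1
  c[13] = d·G[:,13] = (01111111111)·(00000000010) mod 2 = 0+0+0+0+0+0+0+0+0+1+0 mod 2 = 1
  c[14] = d·G[:,14] = (01111111111)·(00000000001) mod 2 = 0+0+0+0+0+0+0+0+0+0+1 mod 2 = 1
Codeword = 000111111111111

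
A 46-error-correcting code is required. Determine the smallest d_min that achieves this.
Correcting t errors requires d_min ≥ 2t + 1 = 2·46 + 1 = 93.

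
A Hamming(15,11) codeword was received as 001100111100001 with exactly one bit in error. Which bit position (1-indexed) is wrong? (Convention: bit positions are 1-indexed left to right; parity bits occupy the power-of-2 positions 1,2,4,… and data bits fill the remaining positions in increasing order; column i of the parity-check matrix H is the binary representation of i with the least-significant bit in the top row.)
Syndrome s = H · r^T (mod 2), r = 001100111100001:
  s[0] = (101010101010101)·(001100111100001) mod 2 = 0+0+1+0+0+0+1+0+1+0+0+0+0+0+1 mod 2 = 0
  s[1] = (011001100110011)·(001100111100001) mod 2 = 0+0+1+0+0+0+1+0+0+1+0+0+0+0+1 mod 2 = 0
  s[2] = (000111100001111)·(001100111100001) mod 2 = 0+0+0+1+0+0+1+0+0+0+0+0+0+0+1 mod 2 = 1
  s[3] = (000000011111111)·(001100111100001) mod 2 = 0+0+0+0+0+0+0+1+1+1+0+0+0+0+1 mod 2 = 0
Syndrome = 0010
Column i of H is the binary representation of i, so the syndrome is the binary index of the flipped bit.
Read s = 0010 with s[0] as LSB: 0·2^0 + 0·2^1 + 1·2^2 + 0·2^3 = 4.
Error is at bit position 4.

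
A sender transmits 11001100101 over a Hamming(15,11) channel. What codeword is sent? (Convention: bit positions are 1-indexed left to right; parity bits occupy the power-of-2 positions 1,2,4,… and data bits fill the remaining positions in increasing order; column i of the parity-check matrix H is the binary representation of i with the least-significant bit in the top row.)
Codeword c = d · G (mod 2), d = 11001100101:
  c[0] = d·G[:,0] = (11001100101)·(11011010101) mod 2 = 1+1+0+0+1+0+0+0+1+0+1 mod 2 = 1
  c[1] = d·G[:,1] = (11001100101)·(10110110011) mod 2 = 1+0+0+0+0+1+0+0+0+0+1 mod 2 = 1
  c[2] = d·G[:,2] = (11001100101)·(10000000000) mod 2 = 1+0+0+0+0+0+0+0+0+0+0 mod 2 = 1
  c[3] = d·G[:,3] = (11001100101)·(01110001111) mod 2 = 0+1+0+0+0+0+0+0+1+0+1 mod 2 = 1
  c[4] = d·G[:,4] = (11001100101)·(01000000000) mod 2 = 0+1+0+0+0+0+0+0+0+0+0 mod 2 = 1
  c[5] = d·G[:,5] = (11001100101)·(00100000000) mod 2 = 0+0+0+0+0+0+0+0+0+0+0 mod 2 = 0
  c[6] = d·G[:,6] = (11001100101)·(00010000000) mod 2 = 0+0+0+0+0+0+0+0+0+0+0 mod 2 = 0
  c[7] = d·G[:,7] = (11001100101)·(00001111111) mod 2 = 0+0+0+0+1+1+0+0+1+0+1 mod 2 = 0
  c[8] = d·G[:,8] = (11001100101)·(00001000000) mod 2 = 0+0+0+0+1+0+0+0+0+0+0 mod 2 = 1
  c[9] = d·G[:,9] = (11001100101)·(00000100000) mod 2 = 0+0+0+0+0+1+0+0+0+0+0 mod 2 = 1
  c[10] = d·G[:,10] = (11001100101)·(00000010000) mod 2 = 0+0+0+0+0+0+0+0+0+0+0 mod 2 = 0
  c[11] = d·G[:,11] = (11001100101)·(00000001000) mod 2 = 0+0+0+0+0+0+0+0+0+0+0 mod 2 = 0
  c[12] = d·G[:,12] = (11001100101)·(00000000100) mod 2 = 0+0+0+0+0+0+0+0+1+0+0 mod 2 = 1
  c[13] = d·G[:,13] = (11001100101)·(00000000010) mod 2 = 0+0+0+0+0+0+0+0+0+0+0 mod 2 = 0
  c[14] = d·G[:,14] = (11001100101)·(00000000001) mod 2 = 0+0+0+0+0+0+0+0+0+0+1 mod 2 = 1
Codeword = 111110001100101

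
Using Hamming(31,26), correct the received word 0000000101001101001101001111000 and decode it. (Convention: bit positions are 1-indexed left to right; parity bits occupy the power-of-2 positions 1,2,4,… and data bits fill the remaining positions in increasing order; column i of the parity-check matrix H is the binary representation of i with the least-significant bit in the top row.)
Syndrome s = H · r^T (mod 2), r = 0000000101001101001101001111000:
  s[0] = (1010101010101010101010101010101)·(0000000101001101001101001111000) mod 2 = 0+0+0+0+0+0+0+0+0+0+0+0+1+0+0+0+0+0+1+0+0+0+0+0+1+0+1+0+0+0+0 mod 2 = 0
  s[1] = (0110011001100110011001100110011)·(0000000101001101001101001111000) mod 2 = 0+0+0+0+0+0+0+0+0+1+0+0+0+1+0+0+0+0+1+0+0+1+0+0+0+1+1+0+0+0+0 mod 2 = 0
  s[2] = (0001111000011110000111100001111)·(0000000101001101001101001111000) mod 2 = 0+0+0+0+0+0+0+0+0+0+0+0+1+1+0+0+0+0+0+1+0+1+0+0+0+0+0+1+0+0+0 mod 2 = 1
  s[3] = (0000000111111110000000011111111)·(0000000101001101001101001111000) mod 2 = 0+0+0+0+0+0+0+1+0+1+0+0+1+1+0+0+0+0+0+0+0+0+0+0+1+1+1+1+0+0+0 mod 2 = 0
  s[4] = (0000000000000001111111111111111)·(0000000101001101001101001111000) mod 2 = 0+0+0+0+0+0+0+0+0+0+0+0+0+0+0+1+0+0+1+1+0+1+0+0+1+1+1+1+0+0+0 mod 2 = 0
Syndrome = 00100
Column 4 of H equals this syndrome → error at bit 4 (1-indexed).
Flip bit 4: 0000000101001101001101001111000 → 0001000101001101001101001111000
Extract data bits at positions {3,5,6,7,9,10,11,12,13,14,15,17,18,19,20,21,22,23,24,25,26,27,28,29,30,31}: 00000100110001101001111000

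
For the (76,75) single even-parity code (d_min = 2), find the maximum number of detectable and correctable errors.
Detection only: up to d_min − 1 = 1 errors.
Correction: up to ⌊(d_min − 1)/2⌋ = ⌊1/2⌋ = 0 errors.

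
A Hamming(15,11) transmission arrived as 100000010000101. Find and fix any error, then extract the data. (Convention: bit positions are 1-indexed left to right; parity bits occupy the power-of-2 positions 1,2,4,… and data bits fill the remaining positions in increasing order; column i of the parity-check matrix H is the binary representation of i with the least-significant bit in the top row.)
Syndrome s = H · r^T (mod 2), r = 100000010000101:
  s[0] = (101010101010101)·(100000010000101) mod 2 = 1+0+0+0+0+0+0+0+0+0+0+0+1+0+1 mod 2 = 1
  s[1] = (011001100110011)·(100000010000101) mod 2 = 0+0+0+0+0+0+0+0+0+0+0+0+0+0+1 mod 2 = 1
  s[2] = (000111100001111)·(100000010000101) mod 2 = 0+0+0+0+0+0+0+0+0+0+0+0+1+0+1 mod 2 = 0
  s[3] = (000000011111111)·(100000010000101) mod 2 = 0+0+0+0+0+0+0+1+0+0+0+0+1+0+1 mod 2 = 1
Syndrome = 1101
Column 11 of H equals this syndrome → error at bit 11 (1-indexed).
Flip bit 11: 100000010000101 → 100000010010101
Extract data bits at positions {3,5,6,7,9,10,11,12,13,14,15}: 00000010101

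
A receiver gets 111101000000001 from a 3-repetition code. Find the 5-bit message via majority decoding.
Split into 3-bit blocks and majority-vote each:
  block 1 = 111: 3 ones, 0 zeros → 1
  block 2 = 101: 2 ones, 1 zeros → 1
  block 3 = 000: 0 ones, 3 zeros → 0
  block 4 = 000: 0 ones, 3 zeros → 0
  block 5 = 001: 1 ones, 2 zeros → 0
Decoded = 11000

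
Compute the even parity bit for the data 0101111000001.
Sum of data bits: 0+1+0+1+1+1+1+0+0+0+0+0+1 = 6.
6 mod 2 = 0, so parity bit = 0.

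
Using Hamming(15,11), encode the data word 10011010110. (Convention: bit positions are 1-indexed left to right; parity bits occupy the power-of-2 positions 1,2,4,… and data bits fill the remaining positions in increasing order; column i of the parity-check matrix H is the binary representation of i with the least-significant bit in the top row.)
Codeword c = d · G (mod 2), d = 10011010110:
  c[0] = d·G[:,0] = (10011010110)·(11011010101) mod 2 = 1+0+0+1+1+0+1+0+1+0+0 mod 2 = 1
  c[1] = d·G[:,1] = (10011010110)·(10110110011) mod 2 = 1+0+0+1+0+0+1+0+0+1+0 mod 2 = 0
  c[2] = d·G[:,2] = (10011010110)·(10000000000) mod 2 = 1+0+0+0+0+0+0+0+0+0+0 mod 2 = 1
  c[3] = d·G[:,3] = (10011010110)·(01110001111) mod 2 = 0+0+0+1+0+0+0+0+1+1+0 mod 2 = 1
  c[4] = d·G[:,4] = (10011010110)·(01000000000) mod 2 = 0+0+0+0+0+0+0+0+0+0+0 mod 2 = 0
  c[5] = d·G[:,5] = (10011010110)·(00100000000) mod 2 = 0+0+0+0+0+0+0+0+0+0+0 mod 2 = 0
  c[6] = d·G[:,6] = (10011010110)·(00010000000) mod 2 = 0+0+0+1+0+0+0+0+0+0+0 mod 2 = 1
  c[7] = d·G[:,7] = (10011010110)·(00001111111) mod 2 = 0+0+0+0+1+0+1+0+1+1+0 mod 2 = 0
  c[8] = d·G[:,8] = (10011010110)·(00001000000) mod 2 = 0+0+0+0+1+0+0+0+0+0+0 mod 2 = 1
  c[9] = d·G[:,9] = (10011010110)·(00000100000) mod 2 = 0+0+0+0+0+0+0+0+0+0+0 mod 2 = 0
  c[10] = d·G[:,10] = (10011010110)·(00000010000) mod 2 = 0+0+0+0+0+0+1+0+0+0+0 mod 2 = 1
  c[11] = d·G[:,11] = (10011010110)·(00000001000) mod 2 = 0+0+0+0+0+0+0+0+0+0+0 mod 2 = 0
  c[12] = d·G[:,12] = (10011010110)·(00000000100) mod 2 = 0+0+0+0+0+0+0+0+1+0+0 mod 2 = 1
  c[13] = d·G[:,13] = (10011010110)·(00000000010) mod 2 = 0+0+0+0+0+0+0+0+0+1+0 mod 2 = 1
  c[14] = d·G[:,14] = (10011010110)·(00000000001) mod 2 = 0+0+0+0+0+0+0+0+0+0+0 mod 2 = 0
Codeword = 101100101010110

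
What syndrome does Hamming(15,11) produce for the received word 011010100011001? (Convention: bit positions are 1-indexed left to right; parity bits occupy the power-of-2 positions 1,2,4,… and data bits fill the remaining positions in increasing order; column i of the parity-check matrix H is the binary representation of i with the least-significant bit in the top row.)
Syndrome s = H · r^T (mod 2), r = 011010100011001:
  s[0] = (101010101010101)·(011010100011001) mod 2 = 0+0+1+0+1+0+1+0+0+0+1+0+0+0+1 mod 2 = 1
  s[1] = (011001100110011)·(011010100011001) mod 2 = 0+1+1+0+0+0+1+0+0+0+1+0+0+0+1 mod 2 = 1
  s[2] = (000111100001111)·(011010100011001) mod 2 = 0+0+0+0+1+0+1+0+0+0+0+1+0+0+1 mod 2 = 0
  s[3] = (000000011111111)·(011010100011001) mod 2 = 0+0+0+0+0+0+0+0+0+0+1+1+0+0+1 mod 2 = 1
Syndrome = 1101
Non-zero syndrome: error at position 11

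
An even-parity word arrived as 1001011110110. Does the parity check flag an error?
Sum of received bits: 1+0+0+1+0+1+1+1+1+0+1+1+0 = 8; 8 mod 2 = 0. Result is 0 → no error detected.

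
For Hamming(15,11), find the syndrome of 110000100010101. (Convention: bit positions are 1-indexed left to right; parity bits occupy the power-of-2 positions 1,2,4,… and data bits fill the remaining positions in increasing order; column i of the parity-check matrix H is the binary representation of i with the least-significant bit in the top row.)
Syndrome s = H · r^T (mod 2), r = 110000100010101:
  s[0] = (101010101010101)·(110000100010101) mod 2 = 1+0+0+0+0+0+1+0+0+0+1+0+1+0+1 mod 2 = 1
  s[1] = (011001100110011)·(110000100010101) mod 2 = 0+1+0+0+0+0+1+0+0+0+1+0+0+0+1 mod 2 = 0
  s[2] = (000111100001111)·(110000100010101) mod 2 = 0+0+0+0+0+0+1+0+0+0+0+0+1+0+1 mod 2 = 1
  s[3] = (000000011111111)·(110000100010101) mod 2 = 0+0+0+0+0+0+0+0+0+0+1+0+1+0+1 mod 2 = 1
Syndrome = 1011
Non-zero syndrome: error at position 13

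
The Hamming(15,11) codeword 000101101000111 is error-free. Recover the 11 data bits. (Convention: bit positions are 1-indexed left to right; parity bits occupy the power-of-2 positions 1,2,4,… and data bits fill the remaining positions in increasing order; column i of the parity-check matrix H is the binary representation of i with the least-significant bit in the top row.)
Parity bits occupy power-of-2 positions; data bits are at positions {3,5,6,7,9,10,11,12,13,14,15} (1-indexed).
Extract: c[3]=0 c[5]=0 c[6]=1 c[7]=1 c[9]=1 c[10]=0 c[11]=0 c[12]=0 c[13]=1 c[14]=1 c[15]=1
Data = 00111000111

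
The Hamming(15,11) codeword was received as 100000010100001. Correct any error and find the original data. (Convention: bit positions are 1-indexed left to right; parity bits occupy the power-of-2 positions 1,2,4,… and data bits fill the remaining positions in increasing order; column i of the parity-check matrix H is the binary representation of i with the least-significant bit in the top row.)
Syndrome s = H · r^T (mod 2), r = 100000010100001:
  s[0] = (101010101010101)·(100000010100001) mod 2 = 1+0+0+0+0+0+0+0+0+0+0+0+0+0+1 mod 2 = 0
  s[1] = (011001100110011)·(100000010100001) mod 2 = 0+0+0+0+0+0+0+0+0+1+0+0+0+0+1 mod 2 = 0
  s[2] = (000111100001111)·(100000010100001) mod 2 = 0+0+0+0+0+0+0+0+0+0+0+0+0+0+1 mod 2 = 1
  s[3] = (000000011111111)·(100000010100001) mod 2 = 0+0+0+0+0+0+0+1+0+1+0+0+0+0+1 mod 2 = 1
Syndrome = 0011
Column 12 of H equals this syndrome → error at bit 12 (1-indexed).
Flip bit 12: 100000010100001 → 100000010101001
Extract data bits at positions {3,5,6,7,9,10,11,12,13,14,15}: 00000101001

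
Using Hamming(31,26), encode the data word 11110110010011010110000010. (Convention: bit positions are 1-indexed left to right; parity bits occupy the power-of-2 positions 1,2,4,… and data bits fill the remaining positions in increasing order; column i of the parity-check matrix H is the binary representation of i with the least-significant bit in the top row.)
Codeword c = d · G (mod 2), d = 11110110010011010110000010:
  c[0] = d·G[:,0] = (11110110010011010110000010)·(11011010101101010101010101) mod 2 = 1+1+0+1+0+0+1+0+0+0+0+0+0+1+0+1+0+1+0+0+0+0+0+0+0+0 mod 2 = 1
  c[1] = d·G[:,1] = (11110110010011010110000010)·(10110110011011001100110011) mod 2 = 1+0+1+1+0+1+1+0+0+1+0+0+1+1+0+0+0+1+0+0+0+0+0+0+1+0 mod 2 = 0
  c[2] = d·G[:,2] = (11110110010011010110000010)·(10000000000000000000000000) mod 2 = 1+0+0+0+0+0+0+0+0+0+0+0+0+0+0+0+0+0+0+0+0+0+0+0+0+0 mod 2 = 1
  c[3] = d·G[:,3] = (11110110010011010110000010)·(01110001111000111100001111) mod 2 = 0+1+1+1+0+0+0+0+0+1+0+0+0+0+0+1+0+1+0+0+0+0+0+0+1+0 mod 2 = 1
  c[4] = d·G[:,4] = (11110110010011010110000010)·(01000000000000000000000000) mod 2 = 0+1+0+0+0+0+0+0+0+0+0+0+0+0+0+0+0+0+0+0+0+0+0+0+0+0 mod 2 = 1
  c[5] = d·G[:,5] = (11110110010011010110000010)·(00100000000000000000000000) mod 2 = 0+0+1+0+0+0+0+0+0+0+0+0+0+0+0+0+0+0+0+0+0+0+0+0+0+0 mod 2 = 1
  c[6] = d·G[:,6] = (11110110010011010110000010)·(00010000000000000000000000) mod 2 = 0+0+0+1+0+0+0+0+0+0+0+0+0+0+0+0+0+0+0+0+0+0+0+0+0+0 mod 2 = 1
  c[7] = d·G[:,7] = (11110110010011010110000010)·(00001111111000000011111111) mod 2 = 0+0+0+0+0+1+1+0+0+1+0+0+0+0+0+0+0+0+1+0+0+0+0+0+1+0 mod 2 = 1
  c[8] = d·G[:,8] = (11110110010011010110000010)·(00001000000000000000000000) mod 2 = 0+0+0+0+0+0+0+0+0+0+0+0+0+0+0+0+0+0+0+0+0+0+0+0+0+0 mod 2 = 0
  c[9] = d·G[:,9] = (11110110010011010110000010)·(00000100000000000000000000) mod 2 = 0+0+0+0+0+1+0+0+0+0+0+0+0+0+0+0+0+0+0+0+0+0+0+0+0+0 mod 2 = 1
  c[10] = d·G[:,10] = (11110110010011010110000010)·(00000010000000000000000000) mod 2 = 0+0+0+0+0+0+1+0+0+0+0+0+0+0+0+0+0+0+0+0+0+0+0+0+0+0 mod 2 = 1
  c[11] = d·G[:,11] = (11110110010011010110000010)·(00000001000000000000000000) mod 2 = 0+0+0+0+0+0+0+0+0+0+0+0+0+0+0+0+0+0+0+0+0+0+0+0+0+0 mod 2 = 0
  c[12] = d·G[:,12] = (11110110010011010110000010)·(00000000100000000000000000) mod 2 = 0+0+0+0+0+0+0+0+0+0+0+0+0+0+0+0+0+0+0+0+0+0+0+0+0+0 mod 2 = 0
  c[13] = d·G[:,13] = (11110110010011010110000010)·(00000000010000000000000000) mod 2 = 0+0+0+0+0+0+0+0+0+1+0+0+0+0+0+0+0+0+0+0+0+0+0+0+0+0 mod 2 = 1
  c[14] = d·G[:,14] = (11110110010011010110000010)·(00000000001000000000000000) mod 2 = 0+0+0+0+0+0+0+0+0+0+0+0+0+0+0+0+0+0+0+0+0+0+0+0+0+0 mod 2 = 0
  c[15] = d·G[:,15] = (11110110010011010110000010)·(00000000000111111111111111) mod 2 = 0+0+0+0+0+0+0+0+0+0+0+0+1+1+0+1+0+1+1+0+0+0+0+0+1+0 mod 2 = 0
  c[16] = d·G[:,16] = (11110110010011010110000010)·(00000000000100000000000000) mod 2 = 0+0+0+0+0+0+0+0+0+0+0+0+0+0+0+0+0+0+0+0+0+0+0+0+0+0 mod 2 = 0
  c[17] = d·G[:,17] = (11110110010011010110000010)·(00000000000010000000000000) mod 2 = 0+0+0+0+0+0+0+0+0+0+0+0+1+0+0+0+0+0+0+0+0+0+0+0+0+0 mod 2 = 1
  c[18] = d·G[:,18] = (11110110010011010110000010)·(00000000000001000000000000) mod 2 = 0+0+0+0+0+0+0+0+0+0+0+0+0+1+0+0+0+0+0+0+0+0+0+0+0+0 mod 2 = 1
  c[19] = d·G[:,19] = (11110110010011010110000010)·(00000000000000100000000000) mod 2 = 0+0+0+0+0+0+0+0+0+0+0+0+0+0+0+0+0+0+0+0+0+0+0+0+0+0 mod 2 = 0
  c[20] = d·G[:,20] = (11110110010011010110000010)·(00000000000000010000000000) mod 2 = 0+0+0+0+0+0+0+0+0+0+0+0+0+0+0+1+0+0+0+0+0+0+0+0+0+0 mod 2 = 1
  c[21] = d·G[:,21] = (11110110010011010110000010)·(00000000000000001000000000) mod 2 = 0+0+0+0+0+0+0+0+0+0+0+0+0+0+0+0+0+0+0+0+0+0+0+0+0+0 mod 2 = 0
  c[22] = d·G[:,22] = (11110110010011010110000010)·(00000000000000000100000000) mod 2 = 0+0+0+0+0+0+0+0+0+0+0+0+0+0+0+0+0+1+0+0+0+0+0+0+0+0 mod 2 = 1
  c[23] = d·G[:,23] = (11110110010011010110000010)·(00000000000000000010000000) mod 2 = 0+0+0+0+0+0+0+0+0+0+0+0+0+0+0+0+0+0+1+0+0+0+0+0+0+0 mod 2 = 1
  c[24] = d·G[:,24] = (11110110010011010110000010)·(00000000000000000001000000) mod 2 = 0+0+0+0+0+0+0+0+0+0+0+0+0+0+0+0+0+0+0+0+0+0+0+0+0+0 mod 2 = 0
  c[25] = d·G[:,25] = (11110110010011010110000010)·(00000000000000000000100000) mod 2 = 0+0+0+0+0+0+0+0+0+0+0+0+0+0+0+0+0+0+0+0+0+0+0+0+0+0 mod 2 = 0
  c[26] = d·G[:,26] = (11110110010011010110000010)·(00000000000000000000010000) mod 2 = 0+0+0+0+0+0+0+0+0+0+0+0+0+0+0+0+0+0+0+0+0+0+0+0+0+0 mod 2 = 0
  c[27] = d·G[:,27] = (11110110010011010110000010)·(00000000000000000000001000) mod 2 = 0+0+0+0+0+0+0+0+0+0+0+0+0+0+0+0+0+0+0+0+0+0+0+0+0+0 mod 2 = 0
  c[28] = d·G[:,28] = (11110110010011010110000010)·(00000000000000000000000100) mod 2 = 0+0+0+0+0+0+0+0+0+0+0+0+0+0+0+0+0+0+0+0+0+0+0+0+0+0 mod 2 = 0
  c[29] = d·G[:,29] = (11110110010011010110000010)·(00000000000000000000000010) mod 2 = 0+0+0+0+0+0+0+0+0+0+0+0+0+0+0+0+0+0+0+0+0+0+0+0+1+0 mod 2 = 1
  c[30] = d·G[:,30] = (11110110010011010110000010)·(00000000000000000000000001) mod 2 = 0+0+0+0+0+0+0+0+0+0+0+0+0+0+0+0+0+0+0+0+0+0+0+0+0+0 mod 2 = 0
Codeword = 1011111101100100011010110000010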